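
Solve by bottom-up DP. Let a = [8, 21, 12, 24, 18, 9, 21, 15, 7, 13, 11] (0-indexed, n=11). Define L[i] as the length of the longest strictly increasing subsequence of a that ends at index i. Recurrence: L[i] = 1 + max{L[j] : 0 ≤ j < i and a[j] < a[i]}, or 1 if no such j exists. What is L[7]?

3

   i    0    1    2    3    4    5    6    7    8    9   10
a[i]    8   21   12   24   18    9   21   15    7   13   11
L[i]    1    2    2    3    3    2    4    3    1    3    3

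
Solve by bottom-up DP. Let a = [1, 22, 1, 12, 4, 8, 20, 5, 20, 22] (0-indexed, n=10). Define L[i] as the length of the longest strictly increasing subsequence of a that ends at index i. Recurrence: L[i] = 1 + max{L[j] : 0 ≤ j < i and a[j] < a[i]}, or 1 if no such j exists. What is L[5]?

3

   i    0    1    2    3    4    5    6    7    8    9
a[i]    1   22    1   12    4    8   20    5   20   22
L[i]    1    2    1    2    2    3    4    3    4    5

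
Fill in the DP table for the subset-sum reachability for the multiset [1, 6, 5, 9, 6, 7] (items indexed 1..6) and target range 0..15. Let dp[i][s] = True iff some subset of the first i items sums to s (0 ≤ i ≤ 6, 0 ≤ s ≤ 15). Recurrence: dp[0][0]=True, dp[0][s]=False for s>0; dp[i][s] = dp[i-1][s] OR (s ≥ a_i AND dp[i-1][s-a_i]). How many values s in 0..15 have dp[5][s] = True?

12

i\s   0   1   2   3   4   5   6   7   8   9  10  11  12  13  14  15
  0   T   F   F   F   F   F   F   F   F   F   F   F   F   F   F   F
  1   T   T   F   F   F   F   F   F   F   F   F   F   F   F   F   F
  2   T   T   F   F   F   F   T   T   F   F   F   F   F   F   F   F
  3   T   T   F   F   F   T   T   T   F   F   F   T   T   F   F   F
  4   T   T   F   F   F   T   T   T   F   T   T   T   T   F   T   T
  5   T   T   F   F   F   T   T   T   F   T   T   T   T   T   T   T
  6   T   T   F   F   F   T   T   T   T   T   T   T   T   T   T   T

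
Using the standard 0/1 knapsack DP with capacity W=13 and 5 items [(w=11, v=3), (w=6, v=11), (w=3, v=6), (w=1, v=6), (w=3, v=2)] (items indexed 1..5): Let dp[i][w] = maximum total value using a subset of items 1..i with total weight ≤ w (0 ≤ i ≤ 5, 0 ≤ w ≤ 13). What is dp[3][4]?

6

i\w   0   1   2   3   4   5   6   7   8   9  10  11  12  13
  0   0   0   0   0   0   0   0   0   0   0   0   0   0   0
  1   0   0   0   0   0   0   0   0   0   0   0   3   3   3
  2   0   0   0   0   0   0  11  11  11  11  11  11  11  11
  3   0   0   0   6   6   6  11  11  11  17  17  17  17  17
  4   0   6   6   6  12  12  12  17  17  17  23  23  23  23
  5   0   6   6   6  12  12  12  17  17  17  23  23  23  25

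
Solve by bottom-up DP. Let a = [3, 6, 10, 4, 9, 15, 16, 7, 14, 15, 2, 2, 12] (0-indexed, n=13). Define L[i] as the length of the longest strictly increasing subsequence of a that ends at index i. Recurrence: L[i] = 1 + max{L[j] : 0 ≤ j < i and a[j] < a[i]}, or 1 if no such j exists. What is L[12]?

4

   i    0    1    2    3    4    5    6    7    8    9   10   11   12
a[i]    3    6   10    4    9   15   16    7   14   15    2    2   12
L[i]    1    2    3    2    3    4    5    3    4    5    1    1    4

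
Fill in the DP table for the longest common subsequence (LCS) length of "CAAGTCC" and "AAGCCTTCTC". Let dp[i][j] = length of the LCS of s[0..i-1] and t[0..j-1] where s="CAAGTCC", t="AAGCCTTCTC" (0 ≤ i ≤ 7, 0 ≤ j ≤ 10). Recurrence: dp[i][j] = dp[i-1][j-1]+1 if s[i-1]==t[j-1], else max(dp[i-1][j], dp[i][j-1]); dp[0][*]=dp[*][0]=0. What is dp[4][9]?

3

   ''  A  A  G  C  C  T  T  C  T  C
''  0  0  0  0  0  0  0  0  0  0  0
 C  0  0  0  0  1  1  1  1  1  1  1
 A  0  1  1  1  1  1  1  1  1  1  1
 A  0  1  2  2  2  2  2  2  2  2  2
 G  0  1  2  3  3  3  3  3  3  3  3
 T  0  1  2  3  3  3  4  4  4  4  4
 C  0  1  2  3  4  4  4  4  5  5  5
 C  0  1  2  3  4  5  5  5  5  5  6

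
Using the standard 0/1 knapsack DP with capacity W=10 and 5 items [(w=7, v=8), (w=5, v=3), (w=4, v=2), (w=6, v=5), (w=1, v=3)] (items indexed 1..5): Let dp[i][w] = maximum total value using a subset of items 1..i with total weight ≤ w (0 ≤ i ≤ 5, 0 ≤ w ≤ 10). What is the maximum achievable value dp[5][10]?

11

i\w   0   1   2   3   4   5   6   7   8   9  10
  0   0   0   0   0   0   0   0   0   0   0   0
  1   0   0   0   0   0   0   0   8   8   8   8
  2   0   0   0   0   0   3   3   8   8   8   8
  3   0   0   0   0   2   3   3   8   8   8   8
  4   0   0   0   0   2   3   5   8   8   8   8
  5   0   3   3   3   3   5   6   8  11  11  11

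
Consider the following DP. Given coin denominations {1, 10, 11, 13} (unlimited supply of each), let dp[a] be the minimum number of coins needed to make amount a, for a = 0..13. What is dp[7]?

 a  0  1  2  3  4  5  6  7  8  9 10 11 12 13
dp  0  1  2  3  4  5  6  7  8  9  1  1  2  1

7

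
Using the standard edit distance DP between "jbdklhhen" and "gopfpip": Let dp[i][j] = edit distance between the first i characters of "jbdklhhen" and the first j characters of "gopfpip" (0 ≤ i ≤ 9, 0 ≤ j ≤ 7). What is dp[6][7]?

7

   ''  g  o  p  f  p  i  p
''  0  1  2  3  4  5  6  7
 j  1  1  2  3  4  5  6  7
 b  2  2  2  3  4  5  6  7
 d  3  3  3  3  4  5  6  7
 k  4  4  4  4  4  5  6  7
 l  5  5  5  5  5  5  6  7
 h  6  6  6  6  6  6  6  7
 h  7  7  7  7  7  7  7  7
 e  8  8  8  8  8  8  8  8
 n  9  9  9  9  9  9  9  9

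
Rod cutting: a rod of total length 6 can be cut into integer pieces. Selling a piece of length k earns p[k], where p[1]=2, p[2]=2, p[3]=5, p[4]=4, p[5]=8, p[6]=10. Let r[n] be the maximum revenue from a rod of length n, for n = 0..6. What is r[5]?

   n    0    1    2    3    4    5    6
r[n]    0    2    4    6    8   10   12

10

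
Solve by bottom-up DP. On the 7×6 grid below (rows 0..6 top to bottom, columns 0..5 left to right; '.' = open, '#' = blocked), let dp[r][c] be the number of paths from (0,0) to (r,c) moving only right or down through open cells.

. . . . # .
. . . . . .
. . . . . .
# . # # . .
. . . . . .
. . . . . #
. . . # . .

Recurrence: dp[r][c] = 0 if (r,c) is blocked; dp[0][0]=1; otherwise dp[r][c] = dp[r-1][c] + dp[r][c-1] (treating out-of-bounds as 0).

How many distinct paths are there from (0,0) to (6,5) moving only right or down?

r\c   0   1   2   3   4   5
  0   1   1   1   1   0   0
  1   1   2   3   4   4   4
  2   1   3   6  10  14  18
  3   0   3   0   0  14  32
  4   0   3   3   3  17  49
  5   0   3   6   9  26   0
  6   0   3   9   0  26  26

26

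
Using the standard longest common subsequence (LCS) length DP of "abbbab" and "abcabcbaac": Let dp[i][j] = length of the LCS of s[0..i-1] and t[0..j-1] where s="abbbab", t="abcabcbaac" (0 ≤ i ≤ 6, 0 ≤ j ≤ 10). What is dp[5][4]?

   ''  a  b  c  a  b  c  b  a  a  c
''  0  0  0  0  0  0  0  0  0  0  0
 a  0  1  1  1  1  1  1  1  1  1  1
 b  0  1  2  2  2  2  2  2  2  2  2
 b  0  1  2  2  2  3  3  3  3  3  3
 b  0  1  2  2  2  3  3  4  4  4  4
 a  0  1  2  2  3  3  3  4  5  5  5
 b  0  1  2  2  3  4  4  4  5  5  5

3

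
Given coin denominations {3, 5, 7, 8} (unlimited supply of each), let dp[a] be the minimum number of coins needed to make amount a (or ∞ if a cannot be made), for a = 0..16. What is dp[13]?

 a  0  1  2  3  4  5  6  7  8  9 10 11 12 13 14 15 16
dp  0  -  -  1  -  1  2  1  1  3  2  2  2  2  2  2  2
(- denotes ∞ / unreachable)

2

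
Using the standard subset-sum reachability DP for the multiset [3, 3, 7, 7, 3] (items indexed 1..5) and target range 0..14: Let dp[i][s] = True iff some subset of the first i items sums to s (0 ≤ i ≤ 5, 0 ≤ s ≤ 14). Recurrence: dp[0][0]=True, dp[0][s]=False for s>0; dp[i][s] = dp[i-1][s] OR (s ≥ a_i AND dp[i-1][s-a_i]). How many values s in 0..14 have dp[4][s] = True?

7

i\s   0   1   2   3   4   5   6   7   8   9  10  11  12  13  14
  0   T   F   F   F   F   F   F   F   F   F   F   F   F   F   F
  1   T   F   F   T   F   F   F   F   F   F   F   F   F   F   F
  2   T   F   F   T   F   F   T   F   F   F   F   F   F   F   F
  3   T   F   F   T   F   F   T   T   F   F   T   F   F   T   F
  4   T   F   F   T   F   F   T   T   F   F   T   F   F   T   T
  5   T   F   F   T   F   F   T   T   F   T   T   F   F   T   T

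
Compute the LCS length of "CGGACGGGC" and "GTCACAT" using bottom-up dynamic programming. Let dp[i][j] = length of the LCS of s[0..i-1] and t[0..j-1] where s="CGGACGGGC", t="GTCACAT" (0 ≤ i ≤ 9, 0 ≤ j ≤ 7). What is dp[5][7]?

3

   ''  G  T  C  A  C  A  T
''  0  0  0  0  0  0  0  0
 C  0  0  0  1  1  1  1  1
 G  0  1  1  1  1  1  1  1
 G  0  1  1  1  1  1  1  1
 A  0  1  1  1  2  2  2  2
 C  0  1  1  2  2  3  3  3
 G  0  1  1  2  2  3  3  3
 G  0  1  1  2  2  3  3  3
 G  0  1  1  2  2  3  3  3
 C  0  1  1  2  2  3  3  3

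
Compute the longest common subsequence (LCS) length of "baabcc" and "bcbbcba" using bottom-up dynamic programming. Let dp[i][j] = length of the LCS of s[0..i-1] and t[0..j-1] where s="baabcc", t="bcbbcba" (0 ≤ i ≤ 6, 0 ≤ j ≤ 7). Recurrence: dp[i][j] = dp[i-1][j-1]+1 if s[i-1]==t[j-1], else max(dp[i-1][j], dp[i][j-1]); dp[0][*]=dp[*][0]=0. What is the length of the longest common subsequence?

   ''  b  c  b  b  c  b  a
''  0  0  0  0  0  0  0  0
 b  0  1  1  1  1  1  1  1
 a  0  1  1  1  1  1  1  2
 a  0  1  1  1  1  1  1  2
 b  0  1  1  2  2  2  2  2
 c  0  1  2  2  2  3  3  3
 c  0  1  2  2  2  3  3  3

3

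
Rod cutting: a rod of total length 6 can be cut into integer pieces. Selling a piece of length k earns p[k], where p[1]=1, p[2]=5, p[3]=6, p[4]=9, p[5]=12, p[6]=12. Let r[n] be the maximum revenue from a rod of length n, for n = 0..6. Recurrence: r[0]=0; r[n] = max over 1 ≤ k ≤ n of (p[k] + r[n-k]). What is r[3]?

   n    0    1    2    3    4    5    6
r[n]    0    1    5    6   10   12   15

6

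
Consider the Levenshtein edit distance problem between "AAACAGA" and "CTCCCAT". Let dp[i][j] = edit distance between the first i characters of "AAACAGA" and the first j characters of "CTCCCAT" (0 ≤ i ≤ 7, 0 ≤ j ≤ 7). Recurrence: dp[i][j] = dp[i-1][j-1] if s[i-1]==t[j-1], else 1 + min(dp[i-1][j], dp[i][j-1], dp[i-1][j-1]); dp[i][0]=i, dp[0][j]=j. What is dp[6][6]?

5

   ''  C  T  C  C  C  A  T
''  0  1  2  3  4  5  6  7
 A  1  1  2  3  4  5  5  6
 A  2  2  2  3  4  5  5  6
 A  3  3  3  3  4  5  5  6
 C  4  3  4  3  3  4  5  6
 A  5  4  4  4  4  4  4  5
 G  6  5  5  5  5  5  5  5
 A  7  6  6  6  6  6  5  6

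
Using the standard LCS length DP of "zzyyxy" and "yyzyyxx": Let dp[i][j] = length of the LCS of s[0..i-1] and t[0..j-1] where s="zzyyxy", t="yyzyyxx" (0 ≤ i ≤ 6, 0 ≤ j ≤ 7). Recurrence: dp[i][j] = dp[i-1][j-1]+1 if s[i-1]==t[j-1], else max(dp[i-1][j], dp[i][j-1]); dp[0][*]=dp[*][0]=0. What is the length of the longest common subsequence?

   ''  y  y  z  y  y  x  x
''  0  0  0  0  0  0  0  0
 z  0  0  0  1  1  1  1  1
 z  0  0  0  1  1  1  1  1
 y  0  1  1  1  2  2  2  2
 y  0  1  2  2  2  3  3  3
 x  0  1  2  2  2  3  4  4
 y  0  1  2  2  3  3  4  4

4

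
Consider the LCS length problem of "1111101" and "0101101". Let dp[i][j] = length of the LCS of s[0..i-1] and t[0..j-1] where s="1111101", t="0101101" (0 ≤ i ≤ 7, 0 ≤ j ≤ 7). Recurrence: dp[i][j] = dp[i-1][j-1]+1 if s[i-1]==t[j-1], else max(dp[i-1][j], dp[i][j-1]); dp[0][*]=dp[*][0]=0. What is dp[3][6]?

3

   ''  0  1  0  1  1  0  1
''  0  0  0  0  0  0  0  0
 1  0  0  1  1  1  1  1  1
 1  0  0  1  1  2  2  2  2
 1  0  0  1  1  2  3  3  3
 1  0  0  1  1  2  3  3  4
 1  0  0  1  1  2  3  3  4
 0  0  1  1  2  2  3  4  4
 1  0  1  2  2  3  3  4  5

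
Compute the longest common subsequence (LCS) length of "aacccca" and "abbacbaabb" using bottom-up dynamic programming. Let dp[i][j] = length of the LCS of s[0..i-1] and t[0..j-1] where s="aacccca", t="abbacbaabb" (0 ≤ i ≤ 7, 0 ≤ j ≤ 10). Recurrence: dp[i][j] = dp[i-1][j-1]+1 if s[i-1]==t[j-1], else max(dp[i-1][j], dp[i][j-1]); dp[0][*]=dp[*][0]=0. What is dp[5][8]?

   ''  a  b  b  a  c  b  a  a  b  b
''  0  0  0  0  0  0  0  0  0  0  0
 a  0  1  1  1  1  1  1  1  1  1  1
 a  0  1  1  1  2  2  2  2  2  2  2
 c  0  1  1  1  2  3  3  3  3  3  3
 c  0  1  1  1  2  3  3  3  3  3  3
 c  0  1  1  1  2  3  3  3  3  3  3
 c  0  1  1  1  2  3  3  3  3  3  3
 a  0  1  1  1  2  3  3  4  4  4  4

3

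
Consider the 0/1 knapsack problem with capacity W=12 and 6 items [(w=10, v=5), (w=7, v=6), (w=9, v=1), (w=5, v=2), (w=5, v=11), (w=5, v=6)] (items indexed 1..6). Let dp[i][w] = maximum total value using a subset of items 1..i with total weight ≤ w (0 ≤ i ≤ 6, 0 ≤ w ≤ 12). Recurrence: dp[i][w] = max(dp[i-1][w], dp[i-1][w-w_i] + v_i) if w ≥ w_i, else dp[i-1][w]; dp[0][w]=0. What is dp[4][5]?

i\w   0   1   2   3   4   5   6   7   8   9  10  11  12
  0   0   0   0   0   0   0   0   0   0   0   0   0   0
  1   0   0   0   0   0   0   0   0   0   0   5   5   5
  2   0   0   0   0   0   0   0   6   6   6   6   6   6
  3   0   0   0   0   0   0   0   6   6   6   6   6   6
  4   0   0   0   0   0   2   2   6   6   6   6   6   8
  5   0   0   0   0   0  11  11  11  11  11  13  13  17
  6   0   0   0   0   0  11  11  11  11  11  17  17  17

2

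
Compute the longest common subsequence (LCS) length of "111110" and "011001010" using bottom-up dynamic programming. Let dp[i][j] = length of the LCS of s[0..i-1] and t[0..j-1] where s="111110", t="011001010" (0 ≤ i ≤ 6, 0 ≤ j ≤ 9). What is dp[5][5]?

2

   ''  0  1  1  0  0  1  0  1  0
''  0  0  0  0  0  0  0  0  0  0
 1  0  0  1  1  1  1  1  1  1  1
 1  0  0  1  2  2  2  2  2  2  2
 1  0  0  1  2  2  2  3  3  3  3
 1  0  0  1  2  2  2  3  3  4  4
 1  0  0  1  2  2  2  3  3  4  4
 0  0  1  1  2  3  3  3  4  4  5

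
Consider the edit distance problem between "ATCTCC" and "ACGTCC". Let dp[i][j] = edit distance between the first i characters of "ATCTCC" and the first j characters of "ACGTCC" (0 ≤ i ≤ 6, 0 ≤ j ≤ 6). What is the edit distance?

   ''  A  C  G  T  C  C
''  0  1  2  3  4  5  6
 A  1  0  1  2  3  4  5
 T  2  1  1  2  2  3  4
 C  3  2  1  2  3  2  3
 T  4  3  2  2  2  3  3
 C  5  4  3  3  3  2  3
 C  6  5  4  4  4  3  2

2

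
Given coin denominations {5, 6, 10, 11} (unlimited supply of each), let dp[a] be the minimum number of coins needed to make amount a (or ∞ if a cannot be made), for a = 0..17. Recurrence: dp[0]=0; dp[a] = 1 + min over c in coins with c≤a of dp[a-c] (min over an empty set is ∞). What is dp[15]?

2

 a  0  1  2  3  4  5  6  7  8  9 10 11 12 13 14 15 16 17
dp  0  -  -  -  -  1  1  -  -  -  1  1  2  -  -  2  2  2
(- denotes ∞ / unreachable)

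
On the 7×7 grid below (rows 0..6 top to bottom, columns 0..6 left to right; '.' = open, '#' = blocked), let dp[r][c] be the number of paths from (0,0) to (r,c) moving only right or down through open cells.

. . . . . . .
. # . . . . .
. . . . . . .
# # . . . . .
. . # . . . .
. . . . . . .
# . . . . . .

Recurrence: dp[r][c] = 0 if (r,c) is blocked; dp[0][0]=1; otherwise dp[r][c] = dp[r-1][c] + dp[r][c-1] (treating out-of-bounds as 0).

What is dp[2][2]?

r\c   0   1   2   3   4   5   6
  0   1   1   1   1   1   1   1
  1   1   0   1   2   3   4   5
  2   1   1   2   4   7  11  16
  3   0   0   2   6  13  24  40
  4   0   0   0   6  19  43  83
  5   0   0   0   6  25  68 151
  6   0   0   0   6  31  99 250

2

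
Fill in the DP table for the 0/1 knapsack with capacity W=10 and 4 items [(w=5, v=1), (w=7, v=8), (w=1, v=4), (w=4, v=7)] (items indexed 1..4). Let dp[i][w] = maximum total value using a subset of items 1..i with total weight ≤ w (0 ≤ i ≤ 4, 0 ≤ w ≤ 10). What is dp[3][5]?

4

i\w   0   1   2   3   4   5   6   7   8   9  10
  0   0   0   0   0   0   0   0   0   0   0   0
  1   0   0   0   0   0   1   1   1   1   1   1
  2   0   0   0   0   0   1   1   8   8   8   8
  3   0   4   4   4   4   4   5   8  12  12  12
  4   0   4   4   4   7  11  11  11  12  12  12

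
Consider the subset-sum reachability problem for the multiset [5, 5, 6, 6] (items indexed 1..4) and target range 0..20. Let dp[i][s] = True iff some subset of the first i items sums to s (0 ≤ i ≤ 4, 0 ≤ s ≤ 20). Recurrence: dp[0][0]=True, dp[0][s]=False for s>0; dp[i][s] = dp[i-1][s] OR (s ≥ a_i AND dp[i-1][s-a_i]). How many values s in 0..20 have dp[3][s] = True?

i\s   0   1   2   3   4   5   6   7   8   9  10  11  12  13  14  15  16  17  18  19  20
  0   T   F   F   F   F   F   F   F   F   F   F   F   F   F   F   F   F   F   F   F   F
  1   T   F   F   F   F   T   F   F   F   F   F   F   F   F   F   F   F   F   F   F   F
  2   T   F   F   F   F   T   F   F   F   F   T   F   F   F   F   F   F   F   F   F   F
  3   T   F   F   F   F   T   T   F   F   F   T   T   F   F   F   F   T   F   F   F   F
  4   T   F   F   F   F   T   T   F   F   F   T   T   T   F   F   F   T   T   F   F   F

6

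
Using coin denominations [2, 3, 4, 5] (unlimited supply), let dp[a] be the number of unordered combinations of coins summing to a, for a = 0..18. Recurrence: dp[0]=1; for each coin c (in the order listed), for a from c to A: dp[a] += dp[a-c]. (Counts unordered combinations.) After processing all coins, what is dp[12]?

after  coin     0     1     2     3     4     5     6     7     8     9    10    11    12    13    14    15    16    17    18
          2     1     0     1     0     1     0     1     0     1     0     1     0     1     0     1     0     1     0     1
          3     1     0     1     1     1     1     2     1     2     2     2     2     3     2     3     3     3     3     4
          4     1     0     1     1     2     1     3     2     4     3     5     4     7     5     8     7    10     8    12
          5     1     0     1     1     2     2     3     3     5     5     7     7    10    10    13    14    17    18    22

10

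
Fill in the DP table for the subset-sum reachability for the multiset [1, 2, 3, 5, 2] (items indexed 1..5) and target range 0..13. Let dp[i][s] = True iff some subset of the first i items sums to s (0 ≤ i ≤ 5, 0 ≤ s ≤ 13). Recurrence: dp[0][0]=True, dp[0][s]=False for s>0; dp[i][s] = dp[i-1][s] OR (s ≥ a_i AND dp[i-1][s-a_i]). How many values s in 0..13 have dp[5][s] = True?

i\s   0   1   2   3   4   5   6   7   8   9  10  11  12  13
  0   T   F   F   F   F   F   F   F   F   F   F   F   F   F
  1   T   T   F   F   F   F   F   F   F   F   F   F   F   F
  2   T   T   T   T   F   F   F   F   F   F   F   F   F   F
  3   T   T   T   T   T   T   T   F   F   F   F   F   F   F
  4   T   T   T   T   T   T   T   T   T   T   T   T   F   F
  5   T   T   T   T   T   T   T   T   T   T   T   T   T   T

14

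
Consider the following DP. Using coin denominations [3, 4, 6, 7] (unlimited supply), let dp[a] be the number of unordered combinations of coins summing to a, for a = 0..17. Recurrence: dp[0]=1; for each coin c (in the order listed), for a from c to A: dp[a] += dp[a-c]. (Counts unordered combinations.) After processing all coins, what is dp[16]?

6

after  coin     0     1     2     3     4     5     6     7     8     9    10    11    12    13    14    15    16    17
          3     1     0     0     1     0     0     1     0     0     1     0     0     1     0     0     1     0     0
          4     1     0     0     1     1     0     1     1     1     1     1     1     2     1     1     2     2     1
          6     1     0     0     1     1     0     2     1     1     2     2     1     4     2     2     4     4     2
          7     1     0     0     1     1     0     2     2     1     2     3     2     4     4     4     5     6     5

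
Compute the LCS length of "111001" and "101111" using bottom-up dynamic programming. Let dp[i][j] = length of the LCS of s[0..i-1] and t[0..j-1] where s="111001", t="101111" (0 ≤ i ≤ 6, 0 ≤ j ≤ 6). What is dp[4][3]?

   ''  1  0  1  1  1  1
''  0  0  0  0  0  0  0
 1  0  1  1  1  1  1  1
 1  0  1  1  2  2  2  2
 1  0  1  1  2  3  3  3
 0  0  1  2  2  3  3  3
 0  0  1  2  2  3  3  3
 1  0  1  2  3  3  4  4

2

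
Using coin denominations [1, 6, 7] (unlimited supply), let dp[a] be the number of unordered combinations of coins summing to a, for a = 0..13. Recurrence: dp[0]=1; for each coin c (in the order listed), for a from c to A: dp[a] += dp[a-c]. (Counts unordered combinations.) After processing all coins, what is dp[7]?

3

after  coin     0     1     2     3     4     5     6     7     8     9    10    11    12    13
          1     1     1     1     1     1     1     1     1     1     1     1     1     1     1
          6     1     1     1     1     1     1     2     2     2     2     2     2     3     3
          7     1     1     1     1     1     1     2     3     3     3     3     3     4     5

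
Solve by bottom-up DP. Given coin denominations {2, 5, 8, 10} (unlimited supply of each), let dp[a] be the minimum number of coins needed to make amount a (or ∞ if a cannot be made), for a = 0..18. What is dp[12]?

2

 a  0  1  2  3  4  5  6  7  8  9 10 11 12 13 14 15 16 17 18
dp  0  -  1  -  2  1  3  2  1  3  1  4  2  2  3  2  2  3  2
(- denotes ∞ / unreachable)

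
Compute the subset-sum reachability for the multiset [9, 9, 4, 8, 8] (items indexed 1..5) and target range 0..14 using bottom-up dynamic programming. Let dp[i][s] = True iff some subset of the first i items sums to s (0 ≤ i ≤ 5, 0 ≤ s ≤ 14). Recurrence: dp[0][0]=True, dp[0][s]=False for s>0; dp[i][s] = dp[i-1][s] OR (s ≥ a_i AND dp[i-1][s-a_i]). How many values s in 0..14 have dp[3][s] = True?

i\s   0   1   2   3   4   5   6   7   8   9  10  11  12  13  14
  0   T   F   F   F   F   F   F   F   F   F   F   F   F   F   F
  1   T   F   F   F   F   F   F   F   F   T   F   F   F   F   F
  2   T   F   F   F   F   F   F   F   F   T   F   F   F   F   F
  3   T   F   F   F   T   F   F   F   F   T   F   F   F   T   F
  4   T   F   F   F   T   F   F   F   T   T   F   F   T   T   F
  5   T   F   F   F   T   F   F   F   T   T   F   F   T   T   F

4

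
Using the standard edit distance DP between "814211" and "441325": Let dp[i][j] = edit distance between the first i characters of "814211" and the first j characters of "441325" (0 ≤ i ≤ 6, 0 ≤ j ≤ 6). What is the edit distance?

   ''  4  4  1  3  2  5
''  0  1  2  3  4  5  6
 8  1  1  2  3  4  5  6
 1  2  2  2  2  3  4  5
 4  3  2  2  3  3  4  5
 2  4  3  3  3  4  3  4
 1  5  4  4  3  4  4  4
 1  6  5  5  4  4  5  5

5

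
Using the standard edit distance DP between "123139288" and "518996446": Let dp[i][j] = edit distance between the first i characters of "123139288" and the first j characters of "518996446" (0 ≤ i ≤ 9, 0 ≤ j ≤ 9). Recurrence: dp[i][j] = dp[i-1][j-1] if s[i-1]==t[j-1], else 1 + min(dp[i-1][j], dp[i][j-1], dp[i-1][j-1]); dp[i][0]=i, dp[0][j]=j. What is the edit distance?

   ''  5  1  8  9  9  6  4  4  6
''  0  1  2  3  4  5  6  7  8  9
 1  1  1  1  2  3  4  5  6  7  8
 2  2  2  2  2  3  4  5  6  7  8
 3  3  3  3  3  3  4  5  6  7  8
 1  4  4  3  4  4  4  5  6  7  8
 3  5  5  4  4  5  5  5  6  7  8
 9  6  6  5  5  4  5  6  6  7  8
 2  7  7  6  6  5  5  6  7  7  8
 8  8  8  7  6  6  6  6  7  8  8
 8  9  9  8  7  7  7  7  7  8  9

9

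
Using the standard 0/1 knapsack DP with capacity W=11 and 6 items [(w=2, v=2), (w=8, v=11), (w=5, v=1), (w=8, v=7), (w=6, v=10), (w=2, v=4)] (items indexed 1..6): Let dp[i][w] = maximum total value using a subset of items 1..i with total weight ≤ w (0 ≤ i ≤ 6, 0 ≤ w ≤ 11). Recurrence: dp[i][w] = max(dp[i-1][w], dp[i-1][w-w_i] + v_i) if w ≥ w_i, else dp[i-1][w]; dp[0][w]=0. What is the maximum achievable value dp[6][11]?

16

i\w   0   1   2   3   4   5   6   7   8   9  10  11
  0   0   0   0   0   0   0   0   0   0   0   0   0
  1   0   0   2   2   2   2   2   2   2   2   2   2
  2   0   0   2   2   2   2   2   2  11  11  13  13
  3   0   0   2   2   2   2   2   3  11  11  13  13
  4   0   0   2   2   2   2   2   3  11  11  13  13
  5   0   0   2   2   2   2  10  10  12  12  13  13
  6   0   0   4   4   6   6  10  10  14  14  16  16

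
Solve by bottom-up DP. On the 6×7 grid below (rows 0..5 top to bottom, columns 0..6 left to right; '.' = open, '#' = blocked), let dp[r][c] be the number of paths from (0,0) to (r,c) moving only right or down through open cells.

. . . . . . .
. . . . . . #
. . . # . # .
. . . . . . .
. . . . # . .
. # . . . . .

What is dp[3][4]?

15

r\c   0   1   2   3   4   5   6
  0   1   1   1   1   1   1   1
  1   1   2   3   4   5   6   0
  2   1   3   6   0   5   0   0
  3   1   4  10  10  15  15  15
  4   1   5  15  25   0  15  30
  5   1   0  15  40  40  55  85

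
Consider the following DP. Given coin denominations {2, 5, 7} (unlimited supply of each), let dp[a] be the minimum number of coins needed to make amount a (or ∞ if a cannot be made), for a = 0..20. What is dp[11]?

 a  0  1  2  3  4  5  6  7  8  9 10 11 12 13 14 15 16 17 18 19 20
dp  0  -  1  -  2  1  3  1  4  2  2  3  2  4  2  3  3  3  4  3  4
(- denotes ∞ / unreachable)

3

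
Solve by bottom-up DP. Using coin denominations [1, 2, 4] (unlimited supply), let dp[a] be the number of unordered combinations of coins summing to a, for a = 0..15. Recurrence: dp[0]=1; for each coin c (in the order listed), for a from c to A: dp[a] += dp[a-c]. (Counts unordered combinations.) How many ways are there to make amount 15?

after  coin     0     1     2     3     4     5     6     7     8     9    10    11    12    13    14    15
          1     1     1     1     1     1     1     1     1     1     1     1     1     1     1     1     1
          2     1     1     2     2     3     3     4     4     5     5     6     6     7     7     8     8
          4     1     1     2     2     4     4     6     6     9     9    12    12    16    16    20    20

20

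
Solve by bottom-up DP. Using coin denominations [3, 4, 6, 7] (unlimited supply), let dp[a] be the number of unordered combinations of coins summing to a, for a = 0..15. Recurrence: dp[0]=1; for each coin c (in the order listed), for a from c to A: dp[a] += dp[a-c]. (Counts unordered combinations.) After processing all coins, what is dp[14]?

4

after  coin     0     1     2     3     4     5     6     7     8     9    10    11    12    13    14    15
          3     1     0     0     1     0     0     1     0     0     1     0     0     1     0     0     1
          4     1     0     0     1     1     0     1     1     1     1     1     1     2     1     1     2
          6     1     0     0     1     1     0     2     1     1     2     2     1     4     2     2     4
          7     1     0     0     1     1     0     2     2     1     2     3     2     4     4     4     5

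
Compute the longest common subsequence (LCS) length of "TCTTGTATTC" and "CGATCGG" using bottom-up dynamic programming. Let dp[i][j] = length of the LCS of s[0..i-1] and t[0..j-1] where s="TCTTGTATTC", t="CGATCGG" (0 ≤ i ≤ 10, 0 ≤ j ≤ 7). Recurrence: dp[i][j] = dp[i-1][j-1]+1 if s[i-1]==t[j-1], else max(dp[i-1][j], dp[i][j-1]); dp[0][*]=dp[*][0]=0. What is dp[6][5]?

3

   ''  C  G  A  T  C  G  G
''  0  0  0  0  0  0  0  0
 T  0  0  0  0  1  1  1  1
 C  0  1  1  1  1  2  2  2
 T  0  1  1  1  2  2  2  2
 T  0  1  1  1  2  2  2  2
 G  0  1  2  2  2  2  3  3
 T  0  1  2  2  3  3  3  3
 A  0  1  2  3  3  3  3  3
 T  0  1  2  3  4  4  4  4
 T  0  1  2  3  4  4  4  4
 C  0  1  2  3  4  5  5  5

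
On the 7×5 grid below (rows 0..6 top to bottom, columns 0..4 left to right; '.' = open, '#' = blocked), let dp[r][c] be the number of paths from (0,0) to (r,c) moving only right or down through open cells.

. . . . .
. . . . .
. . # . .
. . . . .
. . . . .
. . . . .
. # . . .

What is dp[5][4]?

66

r\c   0   1   2   3   4
  0   1   1   1   1   1
  1   1   2   3   4   5
  2   1   3   0   4   9
  3   1   4   4   8  17
  4   1   5   9  17  34
  5   1   6  15  32  66
  6   1   0  15  47 113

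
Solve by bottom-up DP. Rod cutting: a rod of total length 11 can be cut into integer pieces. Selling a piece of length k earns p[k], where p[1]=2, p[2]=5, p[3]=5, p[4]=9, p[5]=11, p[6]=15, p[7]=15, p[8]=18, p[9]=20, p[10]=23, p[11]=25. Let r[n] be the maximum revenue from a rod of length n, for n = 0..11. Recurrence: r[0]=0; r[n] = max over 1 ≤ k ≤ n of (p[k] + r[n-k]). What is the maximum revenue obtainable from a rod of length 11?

   n    0    1    2    3    4    5    6    7    8    9   10   11
r[n]    0    2    5    7   10   12   15   17   20   22   25   27

27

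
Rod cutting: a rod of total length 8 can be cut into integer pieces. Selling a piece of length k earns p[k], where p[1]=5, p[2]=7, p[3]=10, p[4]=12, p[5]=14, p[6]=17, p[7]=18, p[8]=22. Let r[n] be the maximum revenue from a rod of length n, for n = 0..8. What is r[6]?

   n    0    1    2    3    4    5    6    7    8
r[n]    0    5   10   15   20   25   30   35   40

30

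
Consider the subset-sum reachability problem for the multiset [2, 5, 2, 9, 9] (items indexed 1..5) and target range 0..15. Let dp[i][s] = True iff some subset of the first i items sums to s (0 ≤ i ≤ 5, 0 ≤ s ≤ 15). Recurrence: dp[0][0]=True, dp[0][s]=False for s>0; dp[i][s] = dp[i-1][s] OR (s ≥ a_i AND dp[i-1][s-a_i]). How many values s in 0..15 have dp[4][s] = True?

9

i\s   0   1   2   3   4   5   6   7   8   9  10  11  12  13  14  15
  0   T   F   F   F   F   F   F   F   F   F   F   F   F   F   F   F
  1   T   F   T   F   F   F   F   F   F   F   F   F   F   F   F   F
  2   T   F   T   F   F   T   F   T   F   F   F   F   F   F   F   F
  3   T   F   T   F   T   T   F   T   F   T   F   F   F   F   F   F
  4   T   F   T   F   T   T   F   T   F   T   F   T   F   T   T   F
  5   T   F   T   F   T   T   F   T   F   T   F   T   F   T   T   F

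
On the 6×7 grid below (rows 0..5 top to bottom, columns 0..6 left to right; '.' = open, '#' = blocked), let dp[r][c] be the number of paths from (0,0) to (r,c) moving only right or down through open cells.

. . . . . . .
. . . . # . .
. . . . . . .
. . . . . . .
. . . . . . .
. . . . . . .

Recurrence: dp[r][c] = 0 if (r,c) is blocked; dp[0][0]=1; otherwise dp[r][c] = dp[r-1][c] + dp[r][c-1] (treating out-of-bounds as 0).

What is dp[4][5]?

106

r\c   0   1   2   3   4   5   6
  0   1   1   1   1   1   1   1
  1   1   2   3   4   0   1   2
  2   1   3   6  10  10  11  13
  3   1   4  10  20  30  41  54
  4   1   5  15  35  65 106 160
  5   1   6  21  56 121 227 387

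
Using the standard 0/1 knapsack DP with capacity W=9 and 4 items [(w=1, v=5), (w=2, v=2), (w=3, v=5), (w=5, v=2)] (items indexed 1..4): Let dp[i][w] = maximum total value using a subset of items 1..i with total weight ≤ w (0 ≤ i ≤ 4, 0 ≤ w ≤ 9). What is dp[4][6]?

12

i\w   0   1   2   3   4   5   6   7   8   9
  0   0   0   0   0   0   0   0   0   0   0
  1   0   5   5   5   5   5   5   5   5   5
  2   0   5   5   7   7   7   7   7   7   7
  3   0   5   5   7  10  10  12  12  12  12
  4   0   5   5   7  10  10  12  12  12  12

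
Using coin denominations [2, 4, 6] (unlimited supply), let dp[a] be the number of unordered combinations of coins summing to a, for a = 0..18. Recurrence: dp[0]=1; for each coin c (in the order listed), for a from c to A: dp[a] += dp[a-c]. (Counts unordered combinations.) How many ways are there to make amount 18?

after  coin     0     1     2     3     4     5     6     7     8     9    10    11    12    13    14    15    16    17    18
          2     1     0     1     0     1     0     1     0     1     0     1     0     1     0     1     0     1     0     1
          4     1     0     1     0     2     0     2     0     3     0     3     0     4     0     4     0     5     0     5
          6     1     0     1     0     2     0     3     0     4     0     5     0     7     0     8     0    10     0    12

12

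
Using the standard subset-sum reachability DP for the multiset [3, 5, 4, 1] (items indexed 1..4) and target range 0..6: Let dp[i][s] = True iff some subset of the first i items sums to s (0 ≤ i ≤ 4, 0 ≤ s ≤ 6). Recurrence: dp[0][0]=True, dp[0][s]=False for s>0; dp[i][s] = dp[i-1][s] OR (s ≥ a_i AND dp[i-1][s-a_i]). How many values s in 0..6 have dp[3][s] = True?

4

i\s   0   1   2   3   4   5   6
  0   T   F   F   F   F   F   F
  1   T   F   F   T   F   F   F
  2   T   F   F   T   F   T   F
  3   T   F   F   T   T   T   F
  4   T   T   F   T   T   T   T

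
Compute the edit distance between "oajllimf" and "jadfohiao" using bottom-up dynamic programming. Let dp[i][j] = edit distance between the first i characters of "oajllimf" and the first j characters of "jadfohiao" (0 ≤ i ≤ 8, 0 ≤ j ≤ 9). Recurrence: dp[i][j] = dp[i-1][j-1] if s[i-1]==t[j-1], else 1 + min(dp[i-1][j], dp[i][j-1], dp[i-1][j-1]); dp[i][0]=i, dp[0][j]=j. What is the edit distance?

7

   ''  j  a  d  f  o  h  i  a  o
''  0  1  2  3  4  5  6  7  8  9
 o  1  1  2  3  4  4  5  6  7  8
 a  2  2  1  2  3  4  5  6  6  7
 j  3  2  2  2  3  4  5  6  7  7
 l  4  3  3  3  3  4  5  6  7  8
 l  5  4  4  4  4  4  5  6  7  8
 i  6  5  5  5  5  5  5  5  6  7
 m  7  6  6  6  6  6  6  6  6  7
 f  8  7  7  7  6  7  7  7  7  7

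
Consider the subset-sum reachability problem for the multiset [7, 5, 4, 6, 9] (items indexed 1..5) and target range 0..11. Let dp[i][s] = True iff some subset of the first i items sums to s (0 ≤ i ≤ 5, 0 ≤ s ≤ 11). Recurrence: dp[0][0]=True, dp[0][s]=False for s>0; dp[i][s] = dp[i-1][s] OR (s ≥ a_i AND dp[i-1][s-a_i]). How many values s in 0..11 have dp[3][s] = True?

i\s   0   1   2   3   4   5   6   7   8   9  10  11
  0   T   F   F   F   F   F   F   F   F   F   F   F
  1   T   F   F   F   F   F   F   T   F   F   F   F
  2   T   F   F   F   F   T   F   T   F   F   F   F
  3   T   F   F   F   T   T   F   T   F   T   F   T
  4   T   F   F   F   T   T   T   T   F   T   T   T
  5   T   F   F   F   T   T   T   T   F   T   T   T

6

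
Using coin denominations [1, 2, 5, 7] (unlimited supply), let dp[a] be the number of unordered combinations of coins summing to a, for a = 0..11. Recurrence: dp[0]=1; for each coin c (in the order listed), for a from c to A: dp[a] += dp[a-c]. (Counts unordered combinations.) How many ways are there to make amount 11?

14

after  coin     0     1     2     3     4     5     6     7     8     9    10    11
          1     1     1     1     1     1     1     1     1     1     1     1     1
          2     1     1     2     2     3     3     4     4     5     5     6     6
          5     1     1     2     2     3     4     5     6     7     8    10    11
          7     1     1     2     2     3     4     5     7     8    10    12    14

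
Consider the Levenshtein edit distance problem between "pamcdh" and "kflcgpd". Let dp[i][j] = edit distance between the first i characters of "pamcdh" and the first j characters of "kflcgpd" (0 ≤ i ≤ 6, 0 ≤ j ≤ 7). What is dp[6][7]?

   ''  k  f  l  c  g  p  d
''  0  1  2  3  4  5  6  7
 p  1  1  2  3  4  5  5  6
 a  2  2  2  3  4  5  6  6
 m  3  3  3  3  4  5  6  7
 c  4  4  4  4  3  4  5  6
 d  5  5  5  5  4  4  5  5
 h  6  6  6  6  5  5  5  6

6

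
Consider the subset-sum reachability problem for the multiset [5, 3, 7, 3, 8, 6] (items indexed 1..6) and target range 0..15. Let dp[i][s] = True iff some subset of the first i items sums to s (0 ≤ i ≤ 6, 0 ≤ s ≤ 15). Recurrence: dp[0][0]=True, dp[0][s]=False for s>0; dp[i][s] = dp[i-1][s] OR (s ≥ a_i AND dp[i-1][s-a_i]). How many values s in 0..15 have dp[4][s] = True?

11

i\s   0   1   2   3   4   5   6   7   8   9  10  11  12  13  14  15
  0   T   F   F   F   F   F   F   F   F   F   F   F   F   F   F   F
  1   T   F   F   F   F   T   F   F   F   F   F   F   F   F   F   F
  2   T   F   F   T   F   T   F   F   T   F   F   F   F   F   F   F
  3   T   F   F   T   F   T   F   T   T   F   T   F   T   F   F   T
  4   T   F   F   T   F   T   T   T   T   F   T   T   T   T   F   T
  5   T   F   F   T   F   T   T   T   T   F   T   T   T   T   T   T
  6   T   F   F   T   F   T   T   T   T   T   T   T   T   T   T   T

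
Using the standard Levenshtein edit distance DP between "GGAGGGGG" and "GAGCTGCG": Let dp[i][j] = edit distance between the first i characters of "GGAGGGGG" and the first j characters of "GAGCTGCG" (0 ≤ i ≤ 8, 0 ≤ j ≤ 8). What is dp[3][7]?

   ''  G  A  G  C  T  G  C  G
''  0  1  2  3  4  5  6  7  8
 G  1  0  1  2  3  4  5  6  7
 G  2  1  1  1  2  3  4  5  6
 A  3  2  1  2  2  3  4  5  6
 G  4  3  2  1  2  3  3  4  5
 G  5  4  3  2  2  3  3  4  4
 G  6  5  4  3  3  3  3  4  4
 G  7  6  5  4  4  4  3  4  4
 G  8  7  6  5  5  5  4  4  4

5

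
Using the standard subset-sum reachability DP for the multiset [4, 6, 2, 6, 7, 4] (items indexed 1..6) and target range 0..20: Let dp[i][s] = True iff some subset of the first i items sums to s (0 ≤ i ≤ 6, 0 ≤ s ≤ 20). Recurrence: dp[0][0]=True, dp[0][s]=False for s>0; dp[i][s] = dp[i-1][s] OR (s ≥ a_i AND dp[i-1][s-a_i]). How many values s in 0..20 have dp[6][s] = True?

i\s   0   1   2   3   4   5   6   7   8   9  10  11  12  13  14  15  16  17  18  19  20
  0   T   F   F   F   F   F   F   F   F   F   F   F   F   F   F   F   F   F   F   F   F
  1   T   F   F   F   T   F   F   F   F   F   F   F   F   F   F   F   F   F   F   F   F
  2   T   F   F   F   T   F   T   F   F   F   T   F   F   F   F   F   F   F   F   F   F
  3   T   F   T   F   T   F   T   F   T   F   T   F   T   F   F   F   F   F   F   F   F
  4   T   F   T   F   T   F   T   F   T   F   T   F   T   F   T   F   T   F   T   F   F
  5   T   F   T   F   T   F   T   T   T   T   T   T   T   T   T   T   T   T   T   T   F
  6   T   F   T   F   T   F   T   T   T   T   T   T   T   T   T   T   T   T   T   T   T

18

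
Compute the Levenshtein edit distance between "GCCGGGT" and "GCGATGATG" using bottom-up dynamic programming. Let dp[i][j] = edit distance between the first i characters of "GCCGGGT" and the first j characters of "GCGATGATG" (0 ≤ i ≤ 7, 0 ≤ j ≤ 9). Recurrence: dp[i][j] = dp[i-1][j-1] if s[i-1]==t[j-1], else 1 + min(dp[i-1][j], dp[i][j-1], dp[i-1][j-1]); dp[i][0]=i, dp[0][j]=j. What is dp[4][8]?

   ''  G  C  G  A  T  G  A  T  G
''  0  1  2  3  4  5  6  7  8  9
 G  1  0  1  2  3  4  5  6  7  8
 C  2  1  0  1  2  3  4  5  6  7
 C  3  2  1  1  2  3  4  5  6  7
 G  4  3  2  1  2  3  3  4  5  6
 G  5  4  3  2  2  3  3  4  5  5
 G  6  5  4  3  3  3  3  4  5  5
 T  7  6  5  4  4  3  4  4  4  5

5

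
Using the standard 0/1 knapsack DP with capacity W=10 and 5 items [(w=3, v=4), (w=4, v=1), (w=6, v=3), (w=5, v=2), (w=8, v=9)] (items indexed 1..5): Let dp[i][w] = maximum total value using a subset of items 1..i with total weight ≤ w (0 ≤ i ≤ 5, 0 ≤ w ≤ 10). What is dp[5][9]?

i\w   0   1   2   3   4   5   6   7   8   9  10
  0   0   0   0   0   0   0   0   0   0   0   0
  1   0   0   0   4   4   4   4   4   4   4   4
  2   0   0   0   4   4   4   4   5   5   5   5
  3   0   0   0   4   4   4   4   5   5   7   7
  4   0   0   0   4   4   4   4   5   6   7   7
  5   0   0   0   4   4   4   4   5   9   9   9

9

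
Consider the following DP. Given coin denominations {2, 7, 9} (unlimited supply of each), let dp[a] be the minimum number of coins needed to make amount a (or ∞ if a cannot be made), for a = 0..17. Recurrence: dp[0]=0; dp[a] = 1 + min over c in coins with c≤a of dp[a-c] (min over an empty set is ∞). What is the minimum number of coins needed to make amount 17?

 a  0  1  2  3  4  5  6  7  8  9 10 11 12 13 14 15 16 17
dp  0  -  1  -  2  -  3  1  4  1  5  2  6  3  2  4  2  5
(- denotes ∞ / unreachable)

5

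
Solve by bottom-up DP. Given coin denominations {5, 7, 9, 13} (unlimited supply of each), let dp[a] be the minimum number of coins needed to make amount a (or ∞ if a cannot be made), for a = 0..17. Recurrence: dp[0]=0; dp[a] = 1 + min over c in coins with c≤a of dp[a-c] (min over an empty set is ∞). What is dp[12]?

2

 a  0  1  2  3  4  5  6  7  8  9 10 11 12 13 14 15 16 17
dp  0  -  -  -  -  1  -  1  -  1  2  -  2  1  2  3  2  3
(- denotes ∞ / unreachable)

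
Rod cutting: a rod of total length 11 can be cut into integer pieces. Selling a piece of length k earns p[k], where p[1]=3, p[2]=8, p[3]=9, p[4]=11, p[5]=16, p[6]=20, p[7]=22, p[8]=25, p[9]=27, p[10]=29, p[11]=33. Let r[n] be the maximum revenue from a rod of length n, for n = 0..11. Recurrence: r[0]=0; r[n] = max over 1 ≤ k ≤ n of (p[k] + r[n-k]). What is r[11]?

   n    0    1    2    3    4    5    6    7    8    9   10   11
r[n]    0    3    8   11   16   19   24   27   32   35   40   43

43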